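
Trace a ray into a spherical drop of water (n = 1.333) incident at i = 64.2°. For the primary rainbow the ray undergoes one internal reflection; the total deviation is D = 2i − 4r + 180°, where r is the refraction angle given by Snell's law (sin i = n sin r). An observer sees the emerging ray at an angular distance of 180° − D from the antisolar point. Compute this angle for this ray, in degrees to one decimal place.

sin r = sin 64.2° / 1.333 = 0.9003/1.333 = 0.6754; r = 42.49°.
D = 2·64.2° − 4·42.49° + 180° = 128.40° − 169.94° + 180° = 138.46°.
Angle from antisolar point = 180° − D = 41.54°.

41.5°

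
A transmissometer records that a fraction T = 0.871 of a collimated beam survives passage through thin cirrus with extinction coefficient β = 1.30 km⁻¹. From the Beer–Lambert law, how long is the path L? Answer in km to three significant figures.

Beer–Lambert: T = exp(−βL) ⇒ L = −ln(T)/β = −ln(0.871)/1.30 = 0.1381/1.30 = 0.1062 km.

0.106 km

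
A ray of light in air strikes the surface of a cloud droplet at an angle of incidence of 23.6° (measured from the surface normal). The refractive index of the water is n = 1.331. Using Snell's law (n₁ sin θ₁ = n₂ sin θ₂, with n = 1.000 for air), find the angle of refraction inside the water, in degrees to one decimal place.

Snell: sin θ_r = sin θ_i / n = sin 23.6° / 1.331 = 0.4003 / 1.331 = 0.3008.
θ_r = arcsin(0.3008) = 17.50°.

17.5°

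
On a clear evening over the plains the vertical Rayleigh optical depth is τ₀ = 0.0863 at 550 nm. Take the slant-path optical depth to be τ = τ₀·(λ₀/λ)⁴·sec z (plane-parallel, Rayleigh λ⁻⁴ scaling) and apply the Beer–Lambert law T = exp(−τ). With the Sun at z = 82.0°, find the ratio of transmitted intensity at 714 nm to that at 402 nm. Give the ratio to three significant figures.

7.06

Airmass: sec 82.0° = 7.1853.
τ(714 nm) = 0.0863 × (550/714)⁴ × 7.1853 = 0.0863 × 0.3521 × 7.1853 = 0.2183.
τ(402 nm) = 0.0863 × (550/402)⁴ × 7.1853 = 0.0863 × 3.5039 × 7.1853 = 2.1727.
T(714)/T(402) = exp(τ_B − τ_A) = exp(1.9544) = 7.0596.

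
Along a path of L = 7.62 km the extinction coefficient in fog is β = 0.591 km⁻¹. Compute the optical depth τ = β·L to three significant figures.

τ = β·L = 0.591 × 7.62 = 4.5034.

4.50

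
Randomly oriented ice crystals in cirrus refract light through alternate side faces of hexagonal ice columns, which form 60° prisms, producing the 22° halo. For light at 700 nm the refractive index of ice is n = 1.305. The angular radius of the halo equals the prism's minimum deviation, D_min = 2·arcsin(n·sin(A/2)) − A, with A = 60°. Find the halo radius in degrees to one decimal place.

n·sin(A/2) = 1.305 × sin 30° = 1.305 × 0.5000 = 0.6525.
D_min = 2·arcsin(0.6525) − 60° = 2 × 40.730° − 60° = 21.461°.

21.5°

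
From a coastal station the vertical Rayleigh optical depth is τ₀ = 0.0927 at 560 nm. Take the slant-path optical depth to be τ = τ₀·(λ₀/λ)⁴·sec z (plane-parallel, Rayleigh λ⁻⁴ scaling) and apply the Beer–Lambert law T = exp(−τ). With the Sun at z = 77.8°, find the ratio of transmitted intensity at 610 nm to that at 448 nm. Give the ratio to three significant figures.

2.14

Airmass: sec 77.8° = 4.7321.
τ(610 nm) = 0.0927 × (560/610)⁴ × 4.7321 = 0.0927 × 0.7103 × 4.7321 = 0.3116.
τ(448 nm) = 0.0927 × (560/448)⁴ × 4.7321 = 0.0927 × 2.4414 × 4.7321 = 1.0710.
T(610)/T(448) = exp(τ_B − τ_A) = exp(0.7594) = 2.1369.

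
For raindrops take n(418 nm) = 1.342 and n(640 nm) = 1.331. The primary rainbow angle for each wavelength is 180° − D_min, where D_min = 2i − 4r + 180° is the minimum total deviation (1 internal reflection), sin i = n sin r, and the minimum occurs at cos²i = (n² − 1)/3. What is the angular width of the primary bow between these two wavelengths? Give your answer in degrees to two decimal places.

1.58°

At 418 nm (n = 1.342): cos²i = 0.26699 → i = 58.888°, r = 39.641°, D_min = 139.213°, rainbow angle = 40.787°.
At 640 nm (n = 1.331): cos²i = 0.25719 → i = 59.527°, r = 40.356°, D_min = 137.630°, rainbow angle = 42.370°.
Angular width = |40.787° − 42.370°| = 1.583°.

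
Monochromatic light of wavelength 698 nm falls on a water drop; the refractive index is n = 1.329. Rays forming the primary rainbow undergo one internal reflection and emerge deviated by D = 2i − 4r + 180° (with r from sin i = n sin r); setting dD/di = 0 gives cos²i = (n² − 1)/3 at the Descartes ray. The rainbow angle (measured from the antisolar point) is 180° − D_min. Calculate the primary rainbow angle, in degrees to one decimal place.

42.7°

cos²i = (1.76624 − 1)/3 = 0.25541; i = arccos(0.50538) = 59.643°.
sin r = sin 59.643°/1.329 = 0.64928; r = 40.487°.
D_min = 2·59.643° − 4·40.487° + 180° = 137.337°.
Rainbow angle = 180° − D_min = 42.663°.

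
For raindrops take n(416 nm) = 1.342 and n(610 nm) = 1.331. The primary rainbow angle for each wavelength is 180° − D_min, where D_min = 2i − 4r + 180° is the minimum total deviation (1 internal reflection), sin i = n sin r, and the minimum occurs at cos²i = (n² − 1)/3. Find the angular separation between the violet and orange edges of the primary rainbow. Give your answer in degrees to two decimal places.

1.58°

At 416 nm (n = 1.342): cos²i = 0.26699 → i = 58.888°, r = 39.641°, D_min = 139.213°, rainbow angle = 40.787°.
At 610 nm (n = 1.331): cos²i = 0.25719 → i = 59.527°, r = 40.356°, D_min = 137.630°, rainbow angle = 42.370°.
Angular width = |40.787° − 42.370°| = 1.583°.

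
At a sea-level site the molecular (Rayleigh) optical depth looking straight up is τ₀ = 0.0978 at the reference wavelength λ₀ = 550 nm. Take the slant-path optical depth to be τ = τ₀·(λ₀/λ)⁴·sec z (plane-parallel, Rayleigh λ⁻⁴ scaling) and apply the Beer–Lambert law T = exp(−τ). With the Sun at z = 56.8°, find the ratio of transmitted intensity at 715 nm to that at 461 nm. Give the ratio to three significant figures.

Airmass: sec 56.8° = 1.8263.
τ(715 nm) = 0.0978 × (550/715)⁴ × 1.8263 = 0.0978 × 0.3501 × 1.8263 = 0.0625.
τ(461 nm) = 0.0978 × (550/461)⁴ × 1.8263 = 0.0978 × 2.0260 × 1.8263 = 0.3619.
T(715)/T(461) = exp(τ_B − τ_A) = exp(0.2993) = 1.3490.

1.35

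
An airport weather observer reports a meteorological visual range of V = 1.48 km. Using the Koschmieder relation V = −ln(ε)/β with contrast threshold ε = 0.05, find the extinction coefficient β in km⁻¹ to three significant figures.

2.02 km⁻¹

β = −ln(0.05) / V = 2.996 / 1.48 = 2.0241 km⁻¹.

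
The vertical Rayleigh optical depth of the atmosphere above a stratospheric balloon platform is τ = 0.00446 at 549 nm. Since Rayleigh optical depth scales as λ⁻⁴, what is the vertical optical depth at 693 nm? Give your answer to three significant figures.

τ(693 nm) = τ(549 nm) × (549/693)⁴ = 0.00446 × (0.7922)⁴ = 0.00446 × 0.3939 = 0.0018.

0.00176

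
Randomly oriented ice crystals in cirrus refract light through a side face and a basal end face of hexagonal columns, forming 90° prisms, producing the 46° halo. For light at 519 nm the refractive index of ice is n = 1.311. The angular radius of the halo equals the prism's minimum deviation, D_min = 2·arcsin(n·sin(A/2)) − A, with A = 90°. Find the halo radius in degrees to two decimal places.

n·sin(A/2) = 1.311 × sin 45° = 1.311 × 0.7071 = 0.9270.
D_min = 2·arcsin(0.9270) − 90° = 2 × 67.974° − 90° = 45.949°.

45.95°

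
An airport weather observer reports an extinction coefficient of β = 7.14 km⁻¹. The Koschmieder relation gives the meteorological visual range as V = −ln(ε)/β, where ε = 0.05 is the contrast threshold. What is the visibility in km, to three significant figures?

V = −ln(0.05) / 7.14 = 2.996 / 7.14 = 0.4196 km.

0.420 km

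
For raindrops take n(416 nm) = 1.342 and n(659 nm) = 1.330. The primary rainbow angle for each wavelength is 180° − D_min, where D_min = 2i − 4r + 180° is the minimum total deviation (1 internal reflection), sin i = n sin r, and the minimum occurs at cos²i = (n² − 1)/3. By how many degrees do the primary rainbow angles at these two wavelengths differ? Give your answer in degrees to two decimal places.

1.73°

At 416 nm (n = 1.342): cos²i = 0.26699 → i = 58.888°, r = 39.641°, D_min = 139.213°, rainbow angle = 40.787°.
At 659 nm (n = 1.330): cos²i = 0.25630 → i = 59.585°, r = 40.422°, D_min = 137.484°, rainbow angle = 42.516°.
Angular width = |40.787° − 42.516°| = 1.729°.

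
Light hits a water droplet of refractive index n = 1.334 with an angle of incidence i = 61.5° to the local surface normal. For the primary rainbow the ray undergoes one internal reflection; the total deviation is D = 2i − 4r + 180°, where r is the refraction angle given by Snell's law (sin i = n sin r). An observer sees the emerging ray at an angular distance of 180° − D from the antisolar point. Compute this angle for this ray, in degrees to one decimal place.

41.8°

sin r = sin 61.5° / 1.334 = 0.8788/1.334 = 0.6588; r = 41.21°.
D = 2·61.5° − 4·41.21° + 180° = 123.00° − 164.83° + 180° = 138.17°.
Angle from antisolar point = 180° − D = 41.83°.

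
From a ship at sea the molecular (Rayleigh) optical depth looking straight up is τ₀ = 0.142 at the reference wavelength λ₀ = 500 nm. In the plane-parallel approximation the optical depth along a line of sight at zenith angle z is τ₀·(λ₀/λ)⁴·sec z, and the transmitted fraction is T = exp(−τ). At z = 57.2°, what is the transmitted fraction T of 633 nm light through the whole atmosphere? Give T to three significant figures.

0.903

sec 57.2° = 1.8460.
τ = 0.142 × (500/633)⁴ × 1.8460 = 0.142 × 0.3893 × 1.8460 = 0.1020.
T = exp(−0.1020) = 0.9030.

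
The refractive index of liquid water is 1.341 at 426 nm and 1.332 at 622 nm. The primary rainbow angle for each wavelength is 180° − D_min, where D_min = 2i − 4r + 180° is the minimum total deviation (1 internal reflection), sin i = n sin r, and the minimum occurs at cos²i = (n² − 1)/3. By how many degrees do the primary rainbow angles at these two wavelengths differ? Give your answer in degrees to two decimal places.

1.29°

At 426 nm (n = 1.341): cos²i = 0.26609 → i = 58.946°, r = 39.705°, D_min = 139.071°, rainbow angle = 40.929°.
At 622 nm (n = 1.332): cos²i = 0.25807 → i = 59.469°, r = 40.290°, D_min = 137.776°, rainbow angle = 42.224°.
Angular width = |40.929° − 42.224°| = 1.295°.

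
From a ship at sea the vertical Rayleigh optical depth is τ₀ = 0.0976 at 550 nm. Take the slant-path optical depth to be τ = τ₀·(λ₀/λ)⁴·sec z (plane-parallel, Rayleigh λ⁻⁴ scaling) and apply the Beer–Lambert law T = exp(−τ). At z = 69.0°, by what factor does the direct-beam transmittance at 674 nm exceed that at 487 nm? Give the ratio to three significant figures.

1.38

Airmass: sec 69.0° = 2.7904.
τ(674 nm) = 0.0976 × (550/674)⁴ × 2.7904 = 0.0976 × 0.4434 × 2.7904 = 0.1208.
τ(487 nm) = 0.0976 × (550/487)⁴ × 2.7904 = 0.0976 × 1.6268 × 2.7904 = 0.4431.
T(674)/T(487) = exp(τ_B − τ_A) = exp(0.3223) = 1.3803.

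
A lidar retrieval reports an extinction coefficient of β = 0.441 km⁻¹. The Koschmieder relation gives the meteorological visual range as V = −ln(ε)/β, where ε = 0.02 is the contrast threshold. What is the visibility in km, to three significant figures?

8.87 km

V = −ln(0.02) / 0.441 = 3.912 / 0.441 = 8.8708 km.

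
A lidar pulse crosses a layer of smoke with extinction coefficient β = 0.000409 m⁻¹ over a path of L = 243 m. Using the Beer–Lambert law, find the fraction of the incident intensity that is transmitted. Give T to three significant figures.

0.905

τ = β·L = 0.000409 × 243 = 0.0994.
T = exp(−0.0994) = 0.9054.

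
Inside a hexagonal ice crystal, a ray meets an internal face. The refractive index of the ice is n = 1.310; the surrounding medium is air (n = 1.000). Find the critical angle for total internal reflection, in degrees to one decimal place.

49.8°

sin θ_c = n_air / n = 1.000 / 1.310 = 0.7634.
θ_c = arcsin(0.7634) = 49.76°.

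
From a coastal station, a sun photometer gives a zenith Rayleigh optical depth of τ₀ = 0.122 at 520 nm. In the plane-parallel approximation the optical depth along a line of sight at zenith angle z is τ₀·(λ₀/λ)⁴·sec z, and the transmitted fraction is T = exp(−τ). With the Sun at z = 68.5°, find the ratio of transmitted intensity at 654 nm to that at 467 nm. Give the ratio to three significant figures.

1.46

Airmass: sec 68.5° = 2.7285.
τ(654 nm) = 0.122 × (520/654)⁴ × 2.7285 = 0.122 × 0.3997 × 2.7285 = 0.1330.
τ(467 nm) = 0.122 × (520/467)⁴ × 2.7285 = 0.122 × 1.5373 × 2.7285 = 0.5117.
T(654)/T(467) = exp(τ_B − τ_A) = exp(0.3787) = 1.4603.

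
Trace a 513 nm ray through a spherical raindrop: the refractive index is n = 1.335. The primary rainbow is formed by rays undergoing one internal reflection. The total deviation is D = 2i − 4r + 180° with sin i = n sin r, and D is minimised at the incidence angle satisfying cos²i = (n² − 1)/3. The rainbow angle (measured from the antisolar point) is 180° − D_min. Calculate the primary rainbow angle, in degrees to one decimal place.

41.8°

cos²i = (1.78222 − 1)/3 = 0.26074; i = arccos(0.51063) = 59.294°.
sin r = sin 59.294°/1.335 = 0.64405; r = 40.094°.
D_min = 2·59.294° − 4·40.094° + 180° = 138.212°.
Rainbow angle = 180° − D_min = 41.788°.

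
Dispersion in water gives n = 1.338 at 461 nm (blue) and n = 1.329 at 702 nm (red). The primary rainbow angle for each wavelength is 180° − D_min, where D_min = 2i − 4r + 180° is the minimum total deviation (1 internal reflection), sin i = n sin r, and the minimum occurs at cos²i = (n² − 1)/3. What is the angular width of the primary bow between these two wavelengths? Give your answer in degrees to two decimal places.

1.31°

At 461 nm (n = 1.338): cos²i = 0.26341 → i = 59.120°, r = 39.899°, D_min = 138.643°, rainbow angle = 41.357°.
At 702 nm (n = 1.329): cos²i = 0.25541 → i = 59.643°, r = 40.487°, D_min = 137.337°, rainbow angle = 42.663°.
Angular width = |41.357° − 42.663°| = 1.307°.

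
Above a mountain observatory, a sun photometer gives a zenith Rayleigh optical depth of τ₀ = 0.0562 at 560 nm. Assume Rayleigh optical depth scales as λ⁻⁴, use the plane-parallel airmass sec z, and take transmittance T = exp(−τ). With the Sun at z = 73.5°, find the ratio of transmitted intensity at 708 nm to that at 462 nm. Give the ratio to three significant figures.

Airmass: sec 73.5° = 3.5209.
τ(708 nm) = 0.0562 × (560/708)⁴ × 3.5209 = 0.0562 × 0.3914 × 3.5209 = 0.0774.
τ(462 nm) = 0.0562 × (560/462)⁴ × 3.5209 = 0.0562 × 2.1587 × 3.5209 = 0.4271.
T(708)/T(462) = exp(τ_B − τ_A) = exp(0.3497) = 1.4186.

1.42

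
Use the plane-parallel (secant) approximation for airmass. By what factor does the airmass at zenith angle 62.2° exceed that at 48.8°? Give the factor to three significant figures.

1.41

X(62.2°)/X(48.8°) = sec 62.2° / sec 48.8° = cos 48.8° / cos 62.2° = 0.6587/0.4664 = 1.4123.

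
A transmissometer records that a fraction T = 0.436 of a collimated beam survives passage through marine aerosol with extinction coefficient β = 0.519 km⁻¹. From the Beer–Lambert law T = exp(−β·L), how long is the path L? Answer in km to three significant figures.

Beer–Lambert: T = exp(−βL) ⇒ L = −ln(T)/β = −ln(0.436)/0.519 = 0.8301/0.519 = 1.599 km.

1.60 km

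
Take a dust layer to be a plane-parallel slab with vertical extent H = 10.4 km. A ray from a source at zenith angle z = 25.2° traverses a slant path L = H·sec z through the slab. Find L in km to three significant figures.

11.5 km

sec z = 1/cos 25.2° = 1.1052.
L = 10.4 × 1.1052 = 11.494 km.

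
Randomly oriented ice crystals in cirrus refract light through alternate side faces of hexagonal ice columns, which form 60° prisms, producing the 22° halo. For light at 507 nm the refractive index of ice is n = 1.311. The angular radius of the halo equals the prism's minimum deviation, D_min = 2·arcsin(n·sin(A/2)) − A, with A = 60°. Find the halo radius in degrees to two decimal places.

n·sin(A/2) = 1.311 × sin 30° = 1.311 × 0.5000 = 0.6555.
D_min = 2·arcsin(0.6555) − 60° = 2 × 40.958° − 60° = 21.915°.

21.92°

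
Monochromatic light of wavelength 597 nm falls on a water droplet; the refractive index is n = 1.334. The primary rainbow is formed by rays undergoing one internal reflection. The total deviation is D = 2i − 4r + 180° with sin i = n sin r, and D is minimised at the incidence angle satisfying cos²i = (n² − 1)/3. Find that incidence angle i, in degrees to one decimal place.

59.4°

cos²i = (1.334² − 1)/3 = (1.77956 − 1)/3 = 0.25985.
cos i = 0.50976, so i = 59.352°.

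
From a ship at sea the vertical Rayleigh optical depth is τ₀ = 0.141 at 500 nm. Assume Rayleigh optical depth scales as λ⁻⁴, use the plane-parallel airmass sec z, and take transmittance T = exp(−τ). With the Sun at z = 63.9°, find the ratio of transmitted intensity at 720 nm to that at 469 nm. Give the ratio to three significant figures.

1.40

Airmass: sec 63.9° = 2.2730.
τ(720 nm) = 0.141 × (500/720)⁴ × 2.2730 = 0.141 × 0.2326 × 2.2730 = 0.0745.
τ(469 nm) = 0.141 × (500/469)⁴ × 2.2730 = 0.141 × 1.2918 × 2.2730 = 0.4140.
T(720)/T(469) = exp(τ_B − τ_A) = exp(0.3395) = 1.4042.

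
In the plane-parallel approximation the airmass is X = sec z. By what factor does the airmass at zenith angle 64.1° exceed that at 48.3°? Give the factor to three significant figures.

X(64.1°)/X(48.3°) = sec 64.1° / sec 48.3° = cos 48.3° / cos 64.1° = 0.6652/0.4368 = 1.5230.

1.52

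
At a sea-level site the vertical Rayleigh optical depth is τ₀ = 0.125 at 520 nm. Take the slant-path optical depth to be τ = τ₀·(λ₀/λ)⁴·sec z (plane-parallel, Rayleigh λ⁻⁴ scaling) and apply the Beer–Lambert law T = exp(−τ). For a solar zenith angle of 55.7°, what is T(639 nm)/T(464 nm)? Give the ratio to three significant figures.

Airmass: sec 55.7° = 1.7745.
τ(639 nm) = 0.125 × (520/639)⁴ × 1.7745 = 0.125 × 0.4385 × 1.7745 = 0.0973.
τ(464 nm) = 0.125 × (520/464)⁴ × 1.7745 = 0.125 × 1.5774 × 1.7745 = 0.3499.
T(639)/T(464) = exp(τ_B − τ_A) = exp(0.2526) = 1.2874.

1.29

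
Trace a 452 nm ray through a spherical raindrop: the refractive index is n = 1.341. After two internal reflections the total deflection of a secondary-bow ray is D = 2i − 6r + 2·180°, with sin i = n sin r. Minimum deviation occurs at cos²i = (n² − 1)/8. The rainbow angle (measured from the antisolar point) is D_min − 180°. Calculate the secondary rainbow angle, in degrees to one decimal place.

cos²i = (1.79828 − 1)/8 = 0.09979; i = arccos(0.31589) = 71.586°.
sin r = sin 71.586°/1.341 = 0.70753; r = 45.034°.
D_min = 2·71.586° − 6·45.034° + 360° = 232.966°.
Rainbow angle = D_min − 180° = 52.966°.

53.0°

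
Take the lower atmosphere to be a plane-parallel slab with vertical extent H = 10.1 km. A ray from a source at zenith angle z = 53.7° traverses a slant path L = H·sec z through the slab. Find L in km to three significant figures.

sec z = 1/cos 53.7° = 1.6892.
L = 10.1 × 1.6892 = 17.060 km.

17.1 km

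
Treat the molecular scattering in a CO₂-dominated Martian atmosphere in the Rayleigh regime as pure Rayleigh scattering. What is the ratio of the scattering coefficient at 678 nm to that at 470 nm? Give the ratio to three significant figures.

Rayleigh scattering ∝ λ⁻⁴, so the ratio of coefficients is the inverse fourth power of the wavelength ratio.
σ(678)/σ(470) = (470/678)⁴ = (0.6932)⁴ = 0.2309.

0.231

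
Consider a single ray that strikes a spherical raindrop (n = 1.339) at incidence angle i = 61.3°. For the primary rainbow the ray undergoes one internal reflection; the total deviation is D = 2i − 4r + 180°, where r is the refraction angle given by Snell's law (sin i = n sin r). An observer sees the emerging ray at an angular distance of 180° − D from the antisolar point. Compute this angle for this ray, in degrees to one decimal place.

sin r = sin 61.3° / 1.339 = 0.8771/1.339 = 0.6551; r = 40.93°.
D = 2·61.3° − 4·40.93° + 180° = 122.60° − 163.70° + 180° = 138.90°.
Angle from antisolar point = 180° − D = 41.10°.

41.1°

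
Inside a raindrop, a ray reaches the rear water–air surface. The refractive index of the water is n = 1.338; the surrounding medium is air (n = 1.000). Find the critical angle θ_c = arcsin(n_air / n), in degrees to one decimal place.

48.4°

sin θ_c = n_air / n = 1.000 / 1.338 = 0.7474.
θ_c = arcsin(0.7474) = 48.36°.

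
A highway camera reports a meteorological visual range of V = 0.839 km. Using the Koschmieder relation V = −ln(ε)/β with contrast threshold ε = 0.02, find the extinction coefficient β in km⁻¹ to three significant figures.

β = −ln(0.02) / V = 3.912 / 0.839 = 4.6627 km⁻¹.

4.66 km⁻¹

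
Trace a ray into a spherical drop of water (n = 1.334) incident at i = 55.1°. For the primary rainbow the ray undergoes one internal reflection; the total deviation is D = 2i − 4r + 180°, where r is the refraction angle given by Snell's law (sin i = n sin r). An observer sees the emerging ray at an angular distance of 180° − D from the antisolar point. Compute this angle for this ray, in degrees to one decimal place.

41.6°

sin r = sin 55.1° / 1.334 = 0.8202/1.334 = 0.6148; r = 37.94°.
D = 2·55.1° − 4·37.94° + 180° = 110.20° − 151.75° + 180° = 138.45°.
Angle from antisolar point = 180° − D = 41.55°.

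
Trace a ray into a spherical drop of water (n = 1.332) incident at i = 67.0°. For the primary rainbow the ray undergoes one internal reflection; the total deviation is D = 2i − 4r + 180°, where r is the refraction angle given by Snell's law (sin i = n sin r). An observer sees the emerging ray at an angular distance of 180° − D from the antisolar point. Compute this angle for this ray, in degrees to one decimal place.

sin r = sin 67.0° / 1.332 = 0.9205/1.332 = 0.6911; r = 43.71°.
D = 2·67.0° − 4·43.71° + 180° = 134.00° − 174.86° + 180° = 139.14°.
Angle from antisolar point = 180° − D = 40.86°.

40.9°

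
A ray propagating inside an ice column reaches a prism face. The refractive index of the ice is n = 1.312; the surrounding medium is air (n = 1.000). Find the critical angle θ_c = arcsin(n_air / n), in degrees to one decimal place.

sin θ_c = n_air / n = 1.000 / 1.312 = 0.7622.
θ_c = arcsin(0.7622) = 49.66°.

49.7°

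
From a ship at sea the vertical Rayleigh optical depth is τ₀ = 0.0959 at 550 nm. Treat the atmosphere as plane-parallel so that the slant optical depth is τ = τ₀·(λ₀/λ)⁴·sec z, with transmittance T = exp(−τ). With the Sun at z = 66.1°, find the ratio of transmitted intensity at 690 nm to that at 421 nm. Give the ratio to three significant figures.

1.81

Airmass: sec 66.1° = 2.4683.
τ(690 nm) = 0.0959 × (550/690)⁴ × 2.4683 = 0.0959 × 0.4037 × 2.4683 = 0.0956.
τ(421 nm) = 0.0959 × (550/421)⁴ × 2.4683 = 0.0959 × 2.9129 × 2.4683 = 0.6895.
T(690)/T(421) = exp(τ_B − τ_A) = exp(0.5939) = 1.8111.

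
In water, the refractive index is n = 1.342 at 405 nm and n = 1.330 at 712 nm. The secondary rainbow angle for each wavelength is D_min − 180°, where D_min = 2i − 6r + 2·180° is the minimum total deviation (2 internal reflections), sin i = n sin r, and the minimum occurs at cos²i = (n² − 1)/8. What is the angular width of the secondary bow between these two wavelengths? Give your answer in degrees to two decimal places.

At 405 nm (n = 1.342): cos²i = 0.10012 → i = 71.554°, r = 44.981°, D_min = 233.222°, rainbow angle = 53.222°.
At 712 nm (n = 1.330): cos²i = 0.09611 → i = 71.940°, r = 45.630°, D_min = 230.101°, rainbow angle = 50.101°.
Angular width = |53.222° − 50.101°| = 3.121°.

3.12°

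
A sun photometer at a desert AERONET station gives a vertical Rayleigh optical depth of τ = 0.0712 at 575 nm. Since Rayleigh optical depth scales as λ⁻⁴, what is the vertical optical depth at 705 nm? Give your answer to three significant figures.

τ(705 nm) = τ(575 nm) × (575/705)⁴ = 0.0712 × (0.8156)⁴ = 0.0712 × 0.4425 = 0.0315.

0.0315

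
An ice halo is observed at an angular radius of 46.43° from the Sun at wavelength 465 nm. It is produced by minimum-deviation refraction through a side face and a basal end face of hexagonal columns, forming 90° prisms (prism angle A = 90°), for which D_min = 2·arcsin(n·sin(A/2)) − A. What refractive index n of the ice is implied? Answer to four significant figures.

1.313

Rearranging: n = sin((D_min + A)/2) / sin(A/2).
(D_min + A)/2 = (46.43° + 90°)/2 = 68.215°.
n = sin 68.215° / sin 45° = 0.9286 / 0.7071 = 1.3132.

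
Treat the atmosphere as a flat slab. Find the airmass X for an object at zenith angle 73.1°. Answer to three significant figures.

3.44

X = sec z = 1/cos 73.1° = 1/0.2907 = 3.4399.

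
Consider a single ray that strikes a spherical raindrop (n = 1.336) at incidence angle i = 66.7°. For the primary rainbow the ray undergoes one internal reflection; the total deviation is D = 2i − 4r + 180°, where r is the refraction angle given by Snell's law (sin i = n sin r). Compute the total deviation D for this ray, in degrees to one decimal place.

139.7°

sin r = sin 66.7° / 1.336 = 0.9184/1.336 = 0.6875; r = 43.43°.
D = 2·66.7° − 4·43.43° + 180° = 133.40° − 173.72° + 180° = 139.68°.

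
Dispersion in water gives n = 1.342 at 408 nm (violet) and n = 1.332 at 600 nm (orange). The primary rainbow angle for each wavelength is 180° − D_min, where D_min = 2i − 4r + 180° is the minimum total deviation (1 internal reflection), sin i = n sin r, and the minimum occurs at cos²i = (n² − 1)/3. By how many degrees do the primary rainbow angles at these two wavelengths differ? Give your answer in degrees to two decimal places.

1.44°

At 408 nm (n = 1.342): cos²i = 0.26699 → i = 58.888°, r = 39.641°, D_min = 139.213°, rainbow angle = 40.787°.
At 600 nm (n = 1.332): cos²i = 0.25807 → i = 59.469°, r = 40.290°, D_min = 137.776°, rainbow angle = 42.224°.
Angular width = |40.787° − 42.224°| = 1.437°.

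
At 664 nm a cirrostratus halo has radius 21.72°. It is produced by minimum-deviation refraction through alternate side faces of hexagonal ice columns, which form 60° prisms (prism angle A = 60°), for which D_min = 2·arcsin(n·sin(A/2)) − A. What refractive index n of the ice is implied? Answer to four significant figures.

Rearranging: n = sin((D_min + A)/2) / sin(A/2).
(D_min + A)/2 = (21.72° + 60°)/2 = 40.860°.
n = sin 40.860° / sin 30° = 0.6542 / 0.5000 = 1.3084.

1.308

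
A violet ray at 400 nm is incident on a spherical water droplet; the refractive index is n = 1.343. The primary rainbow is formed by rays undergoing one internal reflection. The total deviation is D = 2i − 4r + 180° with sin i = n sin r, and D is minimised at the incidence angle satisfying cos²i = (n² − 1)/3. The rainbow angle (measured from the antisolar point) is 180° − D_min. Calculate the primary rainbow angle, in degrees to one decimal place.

40.6°

cos²i = (1.80365 − 1)/3 = 0.26788; i = arccos(0.51757) = 58.830°.
sin r = sin 58.830°/1.343 = 0.63711; r = 39.577°.
D_min = 2·58.830° − 4·39.577° + 180° = 139.354°.
Rainbow angle = 180° − D_min = 40.646°.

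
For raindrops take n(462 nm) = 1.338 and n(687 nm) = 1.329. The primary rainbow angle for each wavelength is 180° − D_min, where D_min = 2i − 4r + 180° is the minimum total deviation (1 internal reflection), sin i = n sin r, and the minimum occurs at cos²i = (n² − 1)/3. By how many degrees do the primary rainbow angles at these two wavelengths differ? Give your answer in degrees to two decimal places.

1.31°

At 462 nm (n = 1.338): cos²i = 0.26341 → i = 59.120°, r = 39.899°, D_min = 138.643°, rainbow angle = 41.357°.
At 687 nm (n = 1.329): cos²i = 0.25541 → i = 59.643°, r = 40.487°, D_min = 137.337°, rainbow angle = 42.663°.
Angular width = |41.357° − 42.663°| = 1.307°.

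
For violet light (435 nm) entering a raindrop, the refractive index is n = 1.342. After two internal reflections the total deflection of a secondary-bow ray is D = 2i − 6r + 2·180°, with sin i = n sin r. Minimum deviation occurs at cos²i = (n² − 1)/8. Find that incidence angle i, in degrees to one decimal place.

71.6°

cos²i = (1.342² − 1)/8 = (1.80096 − 1)/8 = 0.10012.
cos i = 0.31642, so i = 71.554°.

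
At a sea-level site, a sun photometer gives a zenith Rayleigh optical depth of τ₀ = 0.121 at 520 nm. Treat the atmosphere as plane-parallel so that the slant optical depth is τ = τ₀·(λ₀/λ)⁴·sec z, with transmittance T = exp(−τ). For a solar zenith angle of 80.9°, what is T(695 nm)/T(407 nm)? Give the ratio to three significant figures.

Airmass: sec 80.9° = 6.3228.
τ(695 nm) = 0.121 × (520/695)⁴ × 6.3228 = 0.121 × 0.3134 × 6.3228 = 0.2398.
τ(407 nm) = 0.121 × (520/407)⁴ × 6.3228 = 0.121 × 2.6646 × 6.3228 = 2.0386.
T(695)/T(407) = exp(τ_B − τ_A) = exp(1.7988) = 6.0426.

6.04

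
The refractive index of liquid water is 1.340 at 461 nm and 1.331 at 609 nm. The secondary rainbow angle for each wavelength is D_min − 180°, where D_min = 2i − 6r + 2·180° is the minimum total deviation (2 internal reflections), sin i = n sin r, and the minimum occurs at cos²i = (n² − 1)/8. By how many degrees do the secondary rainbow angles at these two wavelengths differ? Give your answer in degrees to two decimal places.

2.34°

At 461 nm (n = 1.340): cos²i = 0.09945 → i = 71.618°, r = 45.088°, D_min = 232.709°, rainbow angle = 52.709°.
At 609 nm (n = 1.331): cos²i = 0.09645 → i = 71.907°, r = 45.575°, D_min = 230.365°, rainbow angle = 50.365°.
Angular width = |52.709° − 50.365°| = 2.344°.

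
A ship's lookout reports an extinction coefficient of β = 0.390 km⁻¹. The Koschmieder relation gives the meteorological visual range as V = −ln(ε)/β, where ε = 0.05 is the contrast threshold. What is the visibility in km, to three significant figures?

7.68 km

V = −ln(0.05) / 0.390 = 2.996 / 0.390 = 7.6814 km.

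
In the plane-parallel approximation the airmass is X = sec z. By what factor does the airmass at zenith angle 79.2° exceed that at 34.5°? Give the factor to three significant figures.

X(79.2°)/X(34.5°) = sec 79.2° / sec 34.5° = cos 34.5° / cos 79.2° = 0.8241/0.1874 = 4.3981.

4.40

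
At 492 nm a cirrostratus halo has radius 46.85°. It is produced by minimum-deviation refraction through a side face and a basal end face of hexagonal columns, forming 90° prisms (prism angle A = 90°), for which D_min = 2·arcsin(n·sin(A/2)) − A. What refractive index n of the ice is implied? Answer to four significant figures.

1.315

Rearranging: n = sin((D_min + A)/2) / sin(A/2).
(D_min + A)/2 = (46.85° + 90°)/2 = 68.425°.
n = sin 68.425° / sin 45° = 0.9299 / 0.7071 = 1.3151.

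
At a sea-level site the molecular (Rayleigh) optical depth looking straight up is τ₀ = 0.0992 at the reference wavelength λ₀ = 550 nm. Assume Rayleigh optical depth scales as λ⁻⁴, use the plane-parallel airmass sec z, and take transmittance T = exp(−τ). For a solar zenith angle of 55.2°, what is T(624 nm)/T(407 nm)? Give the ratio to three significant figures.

Airmass: sec 55.2° = 1.7522.
τ(624 nm) = 0.0992 × (550/624)⁴ × 1.7522 = 0.0992 × 0.6035 × 1.7522 = 0.1049.
τ(407 nm) = 0.0992 × (550/407)⁴ × 1.7522 = 0.0992 × 3.3348 × 1.7522 = 0.5797.
T(624)/T(407) = exp(τ_B − τ_A) = exp(0.4747) = 1.6076.

1.61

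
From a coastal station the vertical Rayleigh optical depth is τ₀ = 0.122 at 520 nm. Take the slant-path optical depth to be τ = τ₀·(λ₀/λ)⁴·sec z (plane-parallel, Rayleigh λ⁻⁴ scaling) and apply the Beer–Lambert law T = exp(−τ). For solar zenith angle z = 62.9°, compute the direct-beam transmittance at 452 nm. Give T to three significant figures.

sec 62.9° = 2.1952.
τ = 0.122 × (520/452)⁴ × 2.1952 = 0.122 × 1.7517 × 2.1952 = 0.4691.
T = exp(−0.4691) = 0.6255.

0.626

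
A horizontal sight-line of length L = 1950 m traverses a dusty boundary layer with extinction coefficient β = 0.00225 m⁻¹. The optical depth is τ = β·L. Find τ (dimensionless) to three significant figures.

τ = β·L = 0.00225 × 1950 = 4.3875.

4.39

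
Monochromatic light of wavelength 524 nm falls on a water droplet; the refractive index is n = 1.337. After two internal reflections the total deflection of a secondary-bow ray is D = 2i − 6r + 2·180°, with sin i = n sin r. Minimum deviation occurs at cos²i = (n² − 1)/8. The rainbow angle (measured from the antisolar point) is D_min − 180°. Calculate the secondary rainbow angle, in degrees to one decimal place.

51.9°

cos²i = (1.78757 − 1)/8 = 0.09845; i = arccos(0.31376) = 71.714°.
sin r = sin 71.714°/1.337 = 0.71017; r = 45.249°.
D_min = 2·71.714° − 6·45.249° + 360° = 231.934°.
Rainbow angle = D_min − 180° = 51.934°.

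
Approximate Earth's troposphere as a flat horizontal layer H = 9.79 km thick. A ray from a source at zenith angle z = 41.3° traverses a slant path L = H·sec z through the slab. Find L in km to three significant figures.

13.0 km

sec z = 1/cos 41.3° = 1.3311.
L = 9.79 × 1.3311 = 13.031 km.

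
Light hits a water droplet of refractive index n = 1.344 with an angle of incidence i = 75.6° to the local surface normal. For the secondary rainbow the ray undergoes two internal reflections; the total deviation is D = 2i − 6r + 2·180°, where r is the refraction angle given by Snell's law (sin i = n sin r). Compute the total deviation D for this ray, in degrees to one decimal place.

sin r = sin 75.6° / 1.344 = 0.9686/1.344 = 0.7207; r = 46.11°.
D = 2·75.6° − 6·46.11° + 2·180° = 151.20° − 276.66° + 360° = 234.54°.

234.5°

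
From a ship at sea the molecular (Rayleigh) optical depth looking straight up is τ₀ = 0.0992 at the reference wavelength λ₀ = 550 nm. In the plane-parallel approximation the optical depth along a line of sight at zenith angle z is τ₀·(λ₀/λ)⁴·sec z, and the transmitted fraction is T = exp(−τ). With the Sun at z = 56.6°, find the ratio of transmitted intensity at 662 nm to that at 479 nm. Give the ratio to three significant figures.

1.26

Airmass: sec 56.6° = 1.8166.
τ(662 nm) = 0.0992 × (550/662)⁴ × 1.8166 = 0.0992 × 0.4765 × 1.8166 = 0.0859.
τ(479 nm) = 0.0992 × (550/479)⁴ × 1.8166 = 0.0992 × 1.7382 × 1.8166 = 0.3132.
T(662)/T(479) = exp(τ_B − τ_A) = exp(0.2274) = 1.2553.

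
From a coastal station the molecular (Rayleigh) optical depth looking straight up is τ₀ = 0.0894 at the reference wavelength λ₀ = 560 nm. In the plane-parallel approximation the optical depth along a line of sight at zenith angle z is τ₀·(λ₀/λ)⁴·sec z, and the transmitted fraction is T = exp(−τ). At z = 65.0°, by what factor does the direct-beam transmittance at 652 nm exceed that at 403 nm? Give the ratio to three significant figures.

Airmass: sec 65.0° = 2.3662.
τ(652 nm) = 0.0894 × (560/652)⁴ × 2.3662 = 0.0894 × 0.5442 × 2.3662 = 0.1151.
τ(403 nm) = 0.0894 × (560/403)⁴ × 2.3662 = 0.0894 × 3.7285 × 2.3662 = 0.7887.
T(652)/T(403) = exp(τ_B − τ_A) = exp(0.6736) = 1.9613.

1.96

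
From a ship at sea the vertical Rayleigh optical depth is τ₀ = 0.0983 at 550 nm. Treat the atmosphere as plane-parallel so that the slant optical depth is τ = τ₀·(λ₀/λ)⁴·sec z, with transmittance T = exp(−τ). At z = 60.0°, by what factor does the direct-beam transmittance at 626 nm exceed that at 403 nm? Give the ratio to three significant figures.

1.76

Airmass: sec 60.0° = 2.0000.
τ(626 nm) = 0.0983 × (550/626)⁴ × 2.0000 = 0.0983 × 0.5959 × 2.0000 = 0.1171.
τ(403 nm) = 0.0983 × (550/403)⁴ × 2.0000 = 0.0983 × 3.4692 × 2.0000 = 0.6820.
T(626)/T(403) = exp(τ_B − τ_A) = exp(0.5649) = 1.7593.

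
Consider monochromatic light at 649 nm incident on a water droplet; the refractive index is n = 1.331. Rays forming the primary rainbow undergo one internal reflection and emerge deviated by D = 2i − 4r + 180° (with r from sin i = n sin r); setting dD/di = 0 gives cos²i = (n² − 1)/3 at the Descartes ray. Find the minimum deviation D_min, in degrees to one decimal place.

137.6°

cos²i = (1.77156 − 1)/3 = 0.25719; i = arccos(0.50714) = 59.527°.
sin r = sin 59.527°/1.331 = 0.64753; r = 40.356°.
D_min = 2·59.527° − 4·40.356° + 180° = 137.630°.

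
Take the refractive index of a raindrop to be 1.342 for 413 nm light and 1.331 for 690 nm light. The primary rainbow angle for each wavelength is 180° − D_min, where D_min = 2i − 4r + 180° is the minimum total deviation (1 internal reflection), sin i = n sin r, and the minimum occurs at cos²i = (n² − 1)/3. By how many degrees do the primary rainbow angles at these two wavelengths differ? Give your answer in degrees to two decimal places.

1.58°

At 413 nm (n = 1.342): cos²i = 0.26699 → i = 58.888°, r = 39.641°, D_min = 139.213°, rainbow angle = 40.787°.
At 690 nm (n = 1.331): cos²i = 0.25719 → i = 59.527°, r = 40.356°, D_min = 137.630°, rainbow angle = 42.370°.
Angular width = |40.787° − 42.370°| = 1.583°.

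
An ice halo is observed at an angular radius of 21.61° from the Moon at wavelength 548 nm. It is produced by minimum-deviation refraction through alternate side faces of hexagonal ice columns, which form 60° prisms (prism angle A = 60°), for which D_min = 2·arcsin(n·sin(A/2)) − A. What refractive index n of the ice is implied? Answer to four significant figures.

Rearranging: n = sin((D_min + A)/2) / sin(A/2).
(D_min + A)/2 = (21.61° + 60°)/2 = 40.805°.
n = sin 40.805° / sin 30° = 0.6535 / 0.5000 = 1.3070.

1.307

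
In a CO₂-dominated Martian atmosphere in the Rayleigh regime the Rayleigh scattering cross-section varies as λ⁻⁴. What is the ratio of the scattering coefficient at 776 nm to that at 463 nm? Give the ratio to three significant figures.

0.127

Rayleigh scattering ∝ λ⁻⁴, so the ratio of coefficients is the inverse fourth power of the wavelength ratio.
σ(776)/σ(463) = (463/776)⁴ = (0.5966)⁴ = 0.1267.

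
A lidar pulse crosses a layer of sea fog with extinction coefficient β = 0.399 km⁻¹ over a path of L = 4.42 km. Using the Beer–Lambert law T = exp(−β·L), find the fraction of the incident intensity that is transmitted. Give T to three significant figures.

τ = β·L = 0.399 × 4.42 = 1.7636.
T = exp(−1.7636) = 0.1714.

0.171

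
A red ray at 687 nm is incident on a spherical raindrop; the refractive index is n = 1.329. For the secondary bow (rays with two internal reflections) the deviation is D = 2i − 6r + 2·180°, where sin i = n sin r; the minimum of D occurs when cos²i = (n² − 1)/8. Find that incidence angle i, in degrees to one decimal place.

cos²i = (1.329² − 1)/8 = (1.76624 − 1)/8 = 0.09578.
cos i = 0.30948, so i = 71.972°.

72.0°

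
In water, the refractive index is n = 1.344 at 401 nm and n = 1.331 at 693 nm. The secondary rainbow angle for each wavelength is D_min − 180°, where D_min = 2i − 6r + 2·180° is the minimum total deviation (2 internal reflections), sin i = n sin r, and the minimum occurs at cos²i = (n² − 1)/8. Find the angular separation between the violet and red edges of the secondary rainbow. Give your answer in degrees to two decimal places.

3.37°

At 401 nm (n = 1.344): cos²i = 0.10079 → i = 71.490°, r = 44.874°, D_min = 233.733°, rainbow angle = 53.733°.
At 693 nm (n = 1.331): cos²i = 0.09645 → i = 71.907°, r = 45.575°, D_min = 230.365°, rainbow angle = 50.365°.
Angular width = |53.733° − 50.365°| = 3.368°.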